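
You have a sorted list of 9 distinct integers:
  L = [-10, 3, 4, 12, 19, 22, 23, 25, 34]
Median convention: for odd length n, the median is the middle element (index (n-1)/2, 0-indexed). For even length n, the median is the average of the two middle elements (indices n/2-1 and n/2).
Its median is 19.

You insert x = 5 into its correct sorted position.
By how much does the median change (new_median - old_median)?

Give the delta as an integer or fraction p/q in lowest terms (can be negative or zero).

Answer: -7/2

Derivation:
Old median = 19
After inserting x = 5: new sorted = [-10, 3, 4, 5, 12, 19, 22, 23, 25, 34]
New median = 31/2
Delta = 31/2 - 19 = -7/2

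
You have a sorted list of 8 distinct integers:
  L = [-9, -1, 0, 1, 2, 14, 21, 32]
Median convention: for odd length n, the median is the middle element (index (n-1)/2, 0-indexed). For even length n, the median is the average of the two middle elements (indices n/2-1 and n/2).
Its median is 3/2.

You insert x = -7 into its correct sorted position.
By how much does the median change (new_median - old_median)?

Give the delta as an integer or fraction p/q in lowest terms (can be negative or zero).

Old median = 3/2
After inserting x = -7: new sorted = [-9, -7, -1, 0, 1, 2, 14, 21, 32]
New median = 1
Delta = 1 - 3/2 = -1/2

Answer: -1/2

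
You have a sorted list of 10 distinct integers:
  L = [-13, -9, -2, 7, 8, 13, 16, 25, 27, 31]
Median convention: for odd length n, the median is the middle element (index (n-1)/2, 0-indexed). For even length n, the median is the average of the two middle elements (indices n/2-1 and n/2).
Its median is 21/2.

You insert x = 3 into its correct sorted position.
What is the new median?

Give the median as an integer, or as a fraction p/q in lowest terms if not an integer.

Answer: 8

Derivation:
Old list (sorted, length 10): [-13, -9, -2, 7, 8, 13, 16, 25, 27, 31]
Old median = 21/2
Insert x = 3
Old length even (10). Middle pair: indices 4,5 = 8,13.
New length odd (11). New median = single middle element.
x = 3: 3 elements are < x, 7 elements are > x.
New sorted list: [-13, -9, -2, 3, 7, 8, 13, 16, 25, 27, 31]
New median = 8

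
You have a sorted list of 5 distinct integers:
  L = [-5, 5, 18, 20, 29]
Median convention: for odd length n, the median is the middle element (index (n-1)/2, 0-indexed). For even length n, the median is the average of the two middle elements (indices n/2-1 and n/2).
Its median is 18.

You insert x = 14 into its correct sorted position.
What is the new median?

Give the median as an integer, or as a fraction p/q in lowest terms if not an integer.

Old list (sorted, length 5): [-5, 5, 18, 20, 29]
Old median = 18
Insert x = 14
Old length odd (5). Middle was index 2 = 18.
New length even (6). New median = avg of two middle elements.
x = 14: 2 elements are < x, 3 elements are > x.
New sorted list: [-5, 5, 14, 18, 20, 29]
New median = 16

Answer: 16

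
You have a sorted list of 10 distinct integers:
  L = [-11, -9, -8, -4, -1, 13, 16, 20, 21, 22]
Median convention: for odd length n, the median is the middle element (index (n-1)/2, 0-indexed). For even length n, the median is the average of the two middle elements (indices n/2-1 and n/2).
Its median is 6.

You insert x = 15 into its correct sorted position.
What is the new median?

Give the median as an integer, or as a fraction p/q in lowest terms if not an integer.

Answer: 13

Derivation:
Old list (sorted, length 10): [-11, -9, -8, -4, -1, 13, 16, 20, 21, 22]
Old median = 6
Insert x = 15
Old length even (10). Middle pair: indices 4,5 = -1,13.
New length odd (11). New median = single middle element.
x = 15: 6 elements are < x, 4 elements are > x.
New sorted list: [-11, -9, -8, -4, -1, 13, 15, 16, 20, 21, 22]
New median = 13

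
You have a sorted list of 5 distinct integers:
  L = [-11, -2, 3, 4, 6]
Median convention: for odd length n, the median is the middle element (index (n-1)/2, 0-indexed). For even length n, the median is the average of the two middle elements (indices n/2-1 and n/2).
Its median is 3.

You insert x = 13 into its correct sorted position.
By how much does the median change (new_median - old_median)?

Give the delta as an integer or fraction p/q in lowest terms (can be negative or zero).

Old median = 3
After inserting x = 13: new sorted = [-11, -2, 3, 4, 6, 13]
New median = 7/2
Delta = 7/2 - 3 = 1/2

Answer: 1/2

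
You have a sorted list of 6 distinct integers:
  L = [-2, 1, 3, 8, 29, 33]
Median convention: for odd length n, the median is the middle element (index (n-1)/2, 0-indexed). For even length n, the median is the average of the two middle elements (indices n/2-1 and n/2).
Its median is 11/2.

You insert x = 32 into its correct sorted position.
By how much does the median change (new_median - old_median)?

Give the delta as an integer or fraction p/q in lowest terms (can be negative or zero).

Answer: 5/2

Derivation:
Old median = 11/2
After inserting x = 32: new sorted = [-2, 1, 3, 8, 29, 32, 33]
New median = 8
Delta = 8 - 11/2 = 5/2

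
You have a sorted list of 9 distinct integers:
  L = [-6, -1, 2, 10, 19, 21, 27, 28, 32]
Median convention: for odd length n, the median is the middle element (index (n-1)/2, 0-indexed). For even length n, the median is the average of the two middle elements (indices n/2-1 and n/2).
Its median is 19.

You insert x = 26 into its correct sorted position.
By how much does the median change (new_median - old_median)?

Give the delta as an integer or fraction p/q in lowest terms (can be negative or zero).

Old median = 19
After inserting x = 26: new sorted = [-6, -1, 2, 10, 19, 21, 26, 27, 28, 32]
New median = 20
Delta = 20 - 19 = 1

Answer: 1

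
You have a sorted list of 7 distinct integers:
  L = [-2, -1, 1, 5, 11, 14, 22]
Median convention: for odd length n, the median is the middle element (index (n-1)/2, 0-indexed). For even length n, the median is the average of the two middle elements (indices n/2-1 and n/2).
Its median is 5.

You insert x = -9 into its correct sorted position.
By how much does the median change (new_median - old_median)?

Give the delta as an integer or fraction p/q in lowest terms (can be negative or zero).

Answer: -2

Derivation:
Old median = 5
After inserting x = -9: new sorted = [-9, -2, -1, 1, 5, 11, 14, 22]
New median = 3
Delta = 3 - 5 = -2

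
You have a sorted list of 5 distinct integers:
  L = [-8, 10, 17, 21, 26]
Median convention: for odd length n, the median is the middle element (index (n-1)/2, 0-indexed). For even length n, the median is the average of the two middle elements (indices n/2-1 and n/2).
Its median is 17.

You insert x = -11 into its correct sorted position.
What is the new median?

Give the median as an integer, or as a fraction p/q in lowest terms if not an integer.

Answer: 27/2

Derivation:
Old list (sorted, length 5): [-8, 10, 17, 21, 26]
Old median = 17
Insert x = -11
Old length odd (5). Middle was index 2 = 17.
New length even (6). New median = avg of two middle elements.
x = -11: 0 elements are < x, 5 elements are > x.
New sorted list: [-11, -8, 10, 17, 21, 26]
New median = 27/2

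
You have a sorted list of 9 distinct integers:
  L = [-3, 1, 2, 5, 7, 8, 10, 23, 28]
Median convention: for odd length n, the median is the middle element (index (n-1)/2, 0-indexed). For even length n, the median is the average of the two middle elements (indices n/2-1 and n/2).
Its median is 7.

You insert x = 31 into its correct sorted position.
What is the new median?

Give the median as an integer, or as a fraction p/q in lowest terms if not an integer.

Old list (sorted, length 9): [-3, 1, 2, 5, 7, 8, 10, 23, 28]
Old median = 7
Insert x = 31
Old length odd (9). Middle was index 4 = 7.
New length even (10). New median = avg of two middle elements.
x = 31: 9 elements are < x, 0 elements are > x.
New sorted list: [-3, 1, 2, 5, 7, 8, 10, 23, 28, 31]
New median = 15/2

Answer: 15/2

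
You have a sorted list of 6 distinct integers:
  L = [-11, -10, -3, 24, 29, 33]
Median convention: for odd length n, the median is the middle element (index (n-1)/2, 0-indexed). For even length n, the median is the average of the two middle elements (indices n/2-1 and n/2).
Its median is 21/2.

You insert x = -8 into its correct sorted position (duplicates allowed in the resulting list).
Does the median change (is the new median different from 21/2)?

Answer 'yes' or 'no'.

Old median = 21/2
Insert x = -8
New median = -3
Changed? yes

Answer: yes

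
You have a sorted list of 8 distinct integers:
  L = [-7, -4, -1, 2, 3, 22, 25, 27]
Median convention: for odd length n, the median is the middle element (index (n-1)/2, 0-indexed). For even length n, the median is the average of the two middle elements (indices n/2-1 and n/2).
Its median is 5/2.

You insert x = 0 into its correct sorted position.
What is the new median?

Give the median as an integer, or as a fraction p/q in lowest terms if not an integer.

Old list (sorted, length 8): [-7, -4, -1, 2, 3, 22, 25, 27]
Old median = 5/2
Insert x = 0
Old length even (8). Middle pair: indices 3,4 = 2,3.
New length odd (9). New median = single middle element.
x = 0: 3 elements are < x, 5 elements are > x.
New sorted list: [-7, -4, -1, 0, 2, 3, 22, 25, 27]
New median = 2

Answer: 2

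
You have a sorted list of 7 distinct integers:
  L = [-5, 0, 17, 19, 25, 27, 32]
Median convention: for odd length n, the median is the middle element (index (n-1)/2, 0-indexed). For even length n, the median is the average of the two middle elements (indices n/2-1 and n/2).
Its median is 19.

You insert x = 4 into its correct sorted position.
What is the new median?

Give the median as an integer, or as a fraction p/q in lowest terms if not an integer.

Answer: 18

Derivation:
Old list (sorted, length 7): [-5, 0, 17, 19, 25, 27, 32]
Old median = 19
Insert x = 4
Old length odd (7). Middle was index 3 = 19.
New length even (8). New median = avg of two middle elements.
x = 4: 2 elements are < x, 5 elements are > x.
New sorted list: [-5, 0, 4, 17, 19, 25, 27, 32]
New median = 18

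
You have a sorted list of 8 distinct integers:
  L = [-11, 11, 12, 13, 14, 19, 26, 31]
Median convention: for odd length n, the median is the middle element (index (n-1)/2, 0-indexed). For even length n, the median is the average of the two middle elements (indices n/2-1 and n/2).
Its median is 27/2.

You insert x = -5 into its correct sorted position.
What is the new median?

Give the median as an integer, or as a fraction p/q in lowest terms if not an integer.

Answer: 13

Derivation:
Old list (sorted, length 8): [-11, 11, 12, 13, 14, 19, 26, 31]
Old median = 27/2
Insert x = -5
Old length even (8). Middle pair: indices 3,4 = 13,14.
New length odd (9). New median = single middle element.
x = -5: 1 elements are < x, 7 elements are > x.
New sorted list: [-11, -5, 11, 12, 13, 14, 19, 26, 31]
New median = 13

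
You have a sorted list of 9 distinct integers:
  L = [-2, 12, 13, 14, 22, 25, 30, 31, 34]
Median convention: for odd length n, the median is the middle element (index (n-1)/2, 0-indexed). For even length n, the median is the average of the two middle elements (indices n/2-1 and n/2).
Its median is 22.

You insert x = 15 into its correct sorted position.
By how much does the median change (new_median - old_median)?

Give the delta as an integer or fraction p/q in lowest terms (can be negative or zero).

Answer: -7/2

Derivation:
Old median = 22
After inserting x = 15: new sorted = [-2, 12, 13, 14, 15, 22, 25, 30, 31, 34]
New median = 37/2
Delta = 37/2 - 22 = -7/2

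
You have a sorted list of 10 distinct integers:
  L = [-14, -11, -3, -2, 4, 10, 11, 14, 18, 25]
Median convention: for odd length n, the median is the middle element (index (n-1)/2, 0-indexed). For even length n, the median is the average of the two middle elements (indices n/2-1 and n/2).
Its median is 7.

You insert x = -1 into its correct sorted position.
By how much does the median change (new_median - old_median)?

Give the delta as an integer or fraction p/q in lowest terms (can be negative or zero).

Old median = 7
After inserting x = -1: new sorted = [-14, -11, -3, -2, -1, 4, 10, 11, 14, 18, 25]
New median = 4
Delta = 4 - 7 = -3

Answer: -3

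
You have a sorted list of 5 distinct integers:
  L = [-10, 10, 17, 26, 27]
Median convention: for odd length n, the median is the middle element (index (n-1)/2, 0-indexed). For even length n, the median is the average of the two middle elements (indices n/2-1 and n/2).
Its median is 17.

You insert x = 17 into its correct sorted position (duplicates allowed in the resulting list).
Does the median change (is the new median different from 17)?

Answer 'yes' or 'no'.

Old median = 17
Insert x = 17
New median = 17
Changed? no

Answer: no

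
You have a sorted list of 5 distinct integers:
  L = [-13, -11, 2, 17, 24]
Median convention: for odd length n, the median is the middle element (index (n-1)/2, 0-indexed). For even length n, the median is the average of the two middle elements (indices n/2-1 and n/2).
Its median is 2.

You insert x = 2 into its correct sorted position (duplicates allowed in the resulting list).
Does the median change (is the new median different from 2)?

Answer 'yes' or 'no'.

Old median = 2
Insert x = 2
New median = 2
Changed? no

Answer: no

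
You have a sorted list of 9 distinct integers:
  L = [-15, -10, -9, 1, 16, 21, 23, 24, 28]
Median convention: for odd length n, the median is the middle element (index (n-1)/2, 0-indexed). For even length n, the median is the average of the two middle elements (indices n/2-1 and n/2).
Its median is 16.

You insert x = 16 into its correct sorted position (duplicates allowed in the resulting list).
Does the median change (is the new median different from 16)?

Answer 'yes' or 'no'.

Answer: no

Derivation:
Old median = 16
Insert x = 16
New median = 16
Changed? no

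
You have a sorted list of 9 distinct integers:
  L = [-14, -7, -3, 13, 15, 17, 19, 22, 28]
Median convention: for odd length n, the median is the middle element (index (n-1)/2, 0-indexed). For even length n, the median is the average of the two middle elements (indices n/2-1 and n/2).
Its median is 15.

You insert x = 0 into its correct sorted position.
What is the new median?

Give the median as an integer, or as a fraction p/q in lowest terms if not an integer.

Old list (sorted, length 9): [-14, -7, -3, 13, 15, 17, 19, 22, 28]
Old median = 15
Insert x = 0
Old length odd (9). Middle was index 4 = 15.
New length even (10). New median = avg of two middle elements.
x = 0: 3 elements are < x, 6 elements are > x.
New sorted list: [-14, -7, -3, 0, 13, 15, 17, 19, 22, 28]
New median = 14

Answer: 14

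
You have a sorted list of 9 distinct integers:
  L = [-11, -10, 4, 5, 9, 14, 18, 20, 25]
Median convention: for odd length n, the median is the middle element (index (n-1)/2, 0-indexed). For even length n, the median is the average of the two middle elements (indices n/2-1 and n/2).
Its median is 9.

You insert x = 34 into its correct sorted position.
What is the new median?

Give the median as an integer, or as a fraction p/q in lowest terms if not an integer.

Old list (sorted, length 9): [-11, -10, 4, 5, 9, 14, 18, 20, 25]
Old median = 9
Insert x = 34
Old length odd (9). Middle was index 4 = 9.
New length even (10). New median = avg of two middle elements.
x = 34: 9 elements are < x, 0 elements are > x.
New sorted list: [-11, -10, 4, 5, 9, 14, 18, 20, 25, 34]
New median = 23/2

Answer: 23/2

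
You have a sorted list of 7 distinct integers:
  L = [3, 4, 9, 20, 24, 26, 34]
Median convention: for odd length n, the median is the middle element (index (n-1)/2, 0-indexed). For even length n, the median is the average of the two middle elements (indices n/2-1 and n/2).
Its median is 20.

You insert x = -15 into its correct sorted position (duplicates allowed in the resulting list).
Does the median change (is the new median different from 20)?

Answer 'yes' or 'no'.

Answer: yes

Derivation:
Old median = 20
Insert x = -15
New median = 29/2
Changed? yes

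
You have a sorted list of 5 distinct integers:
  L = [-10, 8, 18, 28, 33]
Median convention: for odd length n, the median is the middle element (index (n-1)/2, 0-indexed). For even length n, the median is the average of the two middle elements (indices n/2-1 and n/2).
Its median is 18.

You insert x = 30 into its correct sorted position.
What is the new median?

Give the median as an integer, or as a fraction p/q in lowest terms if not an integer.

Old list (sorted, length 5): [-10, 8, 18, 28, 33]
Old median = 18
Insert x = 30
Old length odd (5). Middle was index 2 = 18.
New length even (6). New median = avg of two middle elements.
x = 30: 4 elements are < x, 1 elements are > x.
New sorted list: [-10, 8, 18, 28, 30, 33]
New median = 23

Answer: 23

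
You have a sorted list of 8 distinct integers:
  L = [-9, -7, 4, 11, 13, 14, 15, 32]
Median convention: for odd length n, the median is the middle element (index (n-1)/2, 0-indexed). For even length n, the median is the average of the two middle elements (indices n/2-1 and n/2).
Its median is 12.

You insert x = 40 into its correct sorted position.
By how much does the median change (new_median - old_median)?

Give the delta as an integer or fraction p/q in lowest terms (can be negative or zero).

Answer: 1

Derivation:
Old median = 12
After inserting x = 40: new sorted = [-9, -7, 4, 11, 13, 14, 15, 32, 40]
New median = 13
Delta = 13 - 12 = 1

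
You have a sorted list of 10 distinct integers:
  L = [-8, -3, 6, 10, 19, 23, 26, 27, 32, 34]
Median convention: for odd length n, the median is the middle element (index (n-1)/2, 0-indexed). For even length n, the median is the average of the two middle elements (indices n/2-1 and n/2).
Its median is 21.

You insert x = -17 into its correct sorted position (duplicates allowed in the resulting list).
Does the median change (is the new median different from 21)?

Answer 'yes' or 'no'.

Old median = 21
Insert x = -17
New median = 19
Changed? yes

Answer: yes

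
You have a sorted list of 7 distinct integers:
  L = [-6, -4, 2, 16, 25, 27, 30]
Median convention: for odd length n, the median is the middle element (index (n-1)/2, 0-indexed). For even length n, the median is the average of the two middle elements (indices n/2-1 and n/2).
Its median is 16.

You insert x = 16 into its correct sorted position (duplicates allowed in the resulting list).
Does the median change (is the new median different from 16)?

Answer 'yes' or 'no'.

Old median = 16
Insert x = 16
New median = 16
Changed? no

Answer: no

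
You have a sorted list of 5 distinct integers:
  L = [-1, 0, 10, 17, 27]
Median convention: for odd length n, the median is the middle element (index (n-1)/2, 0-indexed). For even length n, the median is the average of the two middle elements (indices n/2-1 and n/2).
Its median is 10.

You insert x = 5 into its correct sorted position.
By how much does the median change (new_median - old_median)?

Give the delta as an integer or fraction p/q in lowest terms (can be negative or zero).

Old median = 10
After inserting x = 5: new sorted = [-1, 0, 5, 10, 17, 27]
New median = 15/2
Delta = 15/2 - 10 = -5/2

Answer: -5/2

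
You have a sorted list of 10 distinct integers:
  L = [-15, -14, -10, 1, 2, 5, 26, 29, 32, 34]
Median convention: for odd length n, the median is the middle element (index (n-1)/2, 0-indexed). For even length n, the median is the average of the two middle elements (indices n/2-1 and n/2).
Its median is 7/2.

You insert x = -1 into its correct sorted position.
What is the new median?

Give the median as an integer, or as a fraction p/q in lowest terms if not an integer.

Old list (sorted, length 10): [-15, -14, -10, 1, 2, 5, 26, 29, 32, 34]
Old median = 7/2
Insert x = -1
Old length even (10). Middle pair: indices 4,5 = 2,5.
New length odd (11). New median = single middle element.
x = -1: 3 elements are < x, 7 elements are > x.
New sorted list: [-15, -14, -10, -1, 1, 2, 5, 26, 29, 32, 34]
New median = 2

Answer: 2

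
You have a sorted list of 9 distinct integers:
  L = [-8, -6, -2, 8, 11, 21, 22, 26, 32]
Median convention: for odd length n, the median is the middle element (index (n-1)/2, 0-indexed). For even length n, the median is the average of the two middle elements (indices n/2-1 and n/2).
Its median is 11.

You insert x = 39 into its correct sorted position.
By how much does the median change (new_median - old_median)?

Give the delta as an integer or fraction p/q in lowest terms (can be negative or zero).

Answer: 5

Derivation:
Old median = 11
After inserting x = 39: new sorted = [-8, -6, -2, 8, 11, 21, 22, 26, 32, 39]
New median = 16
Delta = 16 - 11 = 5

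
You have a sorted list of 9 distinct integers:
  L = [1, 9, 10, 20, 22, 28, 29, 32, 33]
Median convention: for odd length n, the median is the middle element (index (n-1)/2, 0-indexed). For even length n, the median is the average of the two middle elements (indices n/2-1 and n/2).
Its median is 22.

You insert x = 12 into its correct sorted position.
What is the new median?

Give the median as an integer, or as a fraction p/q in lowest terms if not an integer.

Old list (sorted, length 9): [1, 9, 10, 20, 22, 28, 29, 32, 33]
Old median = 22
Insert x = 12
Old length odd (9). Middle was index 4 = 22.
New length even (10). New median = avg of two middle elements.
x = 12: 3 elements are < x, 6 elements are > x.
New sorted list: [1, 9, 10, 12, 20, 22, 28, 29, 32, 33]
New median = 21

Answer: 21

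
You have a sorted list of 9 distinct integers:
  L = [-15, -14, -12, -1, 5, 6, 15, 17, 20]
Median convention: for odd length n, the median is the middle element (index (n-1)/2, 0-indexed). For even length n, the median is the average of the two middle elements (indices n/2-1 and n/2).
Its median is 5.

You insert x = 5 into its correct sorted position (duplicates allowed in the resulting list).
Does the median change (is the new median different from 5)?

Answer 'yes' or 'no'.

Old median = 5
Insert x = 5
New median = 5
Changed? no

Answer: no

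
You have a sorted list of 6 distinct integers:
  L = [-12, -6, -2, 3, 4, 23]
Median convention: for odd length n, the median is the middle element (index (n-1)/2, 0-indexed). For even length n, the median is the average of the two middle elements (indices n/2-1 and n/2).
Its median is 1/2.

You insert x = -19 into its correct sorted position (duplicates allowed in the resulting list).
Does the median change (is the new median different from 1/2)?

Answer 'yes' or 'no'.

Answer: yes

Derivation:
Old median = 1/2
Insert x = -19
New median = -2
Changed? yes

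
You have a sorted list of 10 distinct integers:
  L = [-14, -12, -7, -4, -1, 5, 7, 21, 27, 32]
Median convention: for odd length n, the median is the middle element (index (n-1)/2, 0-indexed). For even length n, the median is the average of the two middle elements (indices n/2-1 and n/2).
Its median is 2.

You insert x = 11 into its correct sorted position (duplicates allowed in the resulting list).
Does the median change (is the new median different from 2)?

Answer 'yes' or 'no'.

Old median = 2
Insert x = 11
New median = 5
Changed? yes

Answer: yes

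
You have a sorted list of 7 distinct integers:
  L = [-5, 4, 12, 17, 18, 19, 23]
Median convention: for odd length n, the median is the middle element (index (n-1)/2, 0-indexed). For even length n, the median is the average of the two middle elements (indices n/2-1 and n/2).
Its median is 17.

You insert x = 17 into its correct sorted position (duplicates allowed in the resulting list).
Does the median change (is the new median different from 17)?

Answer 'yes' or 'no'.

Answer: no

Derivation:
Old median = 17
Insert x = 17
New median = 17
Changed? no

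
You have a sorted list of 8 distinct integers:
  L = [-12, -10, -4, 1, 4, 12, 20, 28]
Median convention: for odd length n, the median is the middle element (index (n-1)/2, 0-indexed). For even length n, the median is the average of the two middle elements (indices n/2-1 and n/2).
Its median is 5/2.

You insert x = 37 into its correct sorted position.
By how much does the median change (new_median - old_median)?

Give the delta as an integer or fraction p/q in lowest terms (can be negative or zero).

Old median = 5/2
After inserting x = 37: new sorted = [-12, -10, -4, 1, 4, 12, 20, 28, 37]
New median = 4
Delta = 4 - 5/2 = 3/2

Answer: 3/2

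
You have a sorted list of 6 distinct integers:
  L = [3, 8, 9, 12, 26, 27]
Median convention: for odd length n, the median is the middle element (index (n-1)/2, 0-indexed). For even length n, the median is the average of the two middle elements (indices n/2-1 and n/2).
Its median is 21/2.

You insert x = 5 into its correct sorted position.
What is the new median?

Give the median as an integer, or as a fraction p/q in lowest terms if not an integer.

Answer: 9

Derivation:
Old list (sorted, length 6): [3, 8, 9, 12, 26, 27]
Old median = 21/2
Insert x = 5
Old length even (6). Middle pair: indices 2,3 = 9,12.
New length odd (7). New median = single middle element.
x = 5: 1 elements are < x, 5 elements are > x.
New sorted list: [3, 5, 8, 9, 12, 26, 27]
New median = 9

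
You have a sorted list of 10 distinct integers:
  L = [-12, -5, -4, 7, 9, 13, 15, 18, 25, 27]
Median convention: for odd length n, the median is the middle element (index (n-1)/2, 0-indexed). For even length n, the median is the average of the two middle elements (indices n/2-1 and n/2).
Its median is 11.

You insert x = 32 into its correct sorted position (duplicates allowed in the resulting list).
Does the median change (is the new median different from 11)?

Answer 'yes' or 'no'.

Old median = 11
Insert x = 32
New median = 13
Changed? yes

Answer: yes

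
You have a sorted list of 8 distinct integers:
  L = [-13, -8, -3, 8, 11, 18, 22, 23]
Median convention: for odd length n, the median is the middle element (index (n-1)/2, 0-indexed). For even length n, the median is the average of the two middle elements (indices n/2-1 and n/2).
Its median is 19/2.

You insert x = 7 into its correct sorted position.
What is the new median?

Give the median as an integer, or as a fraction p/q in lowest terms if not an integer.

Answer: 8

Derivation:
Old list (sorted, length 8): [-13, -8, -3, 8, 11, 18, 22, 23]
Old median = 19/2
Insert x = 7
Old length even (8). Middle pair: indices 3,4 = 8,11.
New length odd (9). New median = single middle element.
x = 7: 3 elements are < x, 5 elements are > x.
New sorted list: [-13, -8, -3, 7, 8, 11, 18, 22, 23]
New median = 8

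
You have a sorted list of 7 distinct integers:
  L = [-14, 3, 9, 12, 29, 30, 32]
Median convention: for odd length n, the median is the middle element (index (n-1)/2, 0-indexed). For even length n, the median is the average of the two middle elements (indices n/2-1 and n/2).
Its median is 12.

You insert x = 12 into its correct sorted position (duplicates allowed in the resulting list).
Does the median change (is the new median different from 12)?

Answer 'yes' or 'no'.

Old median = 12
Insert x = 12
New median = 12
Changed? no

Answer: no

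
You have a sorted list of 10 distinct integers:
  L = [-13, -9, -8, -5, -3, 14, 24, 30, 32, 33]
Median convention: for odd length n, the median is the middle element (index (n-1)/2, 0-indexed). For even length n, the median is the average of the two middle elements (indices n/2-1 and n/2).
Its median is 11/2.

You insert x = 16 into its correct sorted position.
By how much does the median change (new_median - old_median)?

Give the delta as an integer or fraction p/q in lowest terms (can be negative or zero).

Answer: 17/2

Derivation:
Old median = 11/2
After inserting x = 16: new sorted = [-13, -9, -8, -5, -3, 14, 16, 24, 30, 32, 33]
New median = 14
Delta = 14 - 11/2 = 17/2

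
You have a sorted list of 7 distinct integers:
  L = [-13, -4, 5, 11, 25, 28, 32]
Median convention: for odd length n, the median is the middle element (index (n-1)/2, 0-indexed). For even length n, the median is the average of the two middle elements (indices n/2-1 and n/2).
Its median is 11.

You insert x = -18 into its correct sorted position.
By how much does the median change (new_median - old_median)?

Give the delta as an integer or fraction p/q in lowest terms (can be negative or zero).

Answer: -3

Derivation:
Old median = 11
After inserting x = -18: new sorted = [-18, -13, -4, 5, 11, 25, 28, 32]
New median = 8
Delta = 8 - 11 = -3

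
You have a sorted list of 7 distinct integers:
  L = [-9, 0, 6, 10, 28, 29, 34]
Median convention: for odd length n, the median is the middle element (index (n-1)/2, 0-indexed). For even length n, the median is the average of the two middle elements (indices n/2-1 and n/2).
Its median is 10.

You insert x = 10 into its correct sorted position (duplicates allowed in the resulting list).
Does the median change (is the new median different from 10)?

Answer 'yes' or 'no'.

Old median = 10
Insert x = 10
New median = 10
Changed? no

Answer: no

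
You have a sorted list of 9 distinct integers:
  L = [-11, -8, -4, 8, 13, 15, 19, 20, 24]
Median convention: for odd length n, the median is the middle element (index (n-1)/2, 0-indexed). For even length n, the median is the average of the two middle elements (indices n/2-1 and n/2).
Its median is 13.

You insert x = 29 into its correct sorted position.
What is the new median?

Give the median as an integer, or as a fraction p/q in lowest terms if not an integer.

Answer: 14

Derivation:
Old list (sorted, length 9): [-11, -8, -4, 8, 13, 15, 19, 20, 24]
Old median = 13
Insert x = 29
Old length odd (9). Middle was index 4 = 13.
New length even (10). New median = avg of two middle elements.
x = 29: 9 elements are < x, 0 elements are > x.
New sorted list: [-11, -8, -4, 8, 13, 15, 19, 20, 24, 29]
New median = 14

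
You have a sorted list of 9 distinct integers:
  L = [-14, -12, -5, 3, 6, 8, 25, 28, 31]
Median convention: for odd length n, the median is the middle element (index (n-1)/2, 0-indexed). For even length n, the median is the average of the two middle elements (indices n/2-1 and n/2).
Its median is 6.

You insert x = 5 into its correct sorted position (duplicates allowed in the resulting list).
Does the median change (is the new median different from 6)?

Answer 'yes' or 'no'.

Answer: yes

Derivation:
Old median = 6
Insert x = 5
New median = 11/2
Changed? yes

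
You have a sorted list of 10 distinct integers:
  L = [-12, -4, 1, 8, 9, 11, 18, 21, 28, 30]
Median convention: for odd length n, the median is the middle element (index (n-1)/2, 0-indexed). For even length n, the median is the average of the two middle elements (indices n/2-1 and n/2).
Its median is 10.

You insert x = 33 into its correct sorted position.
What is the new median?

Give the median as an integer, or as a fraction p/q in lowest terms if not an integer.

Answer: 11

Derivation:
Old list (sorted, length 10): [-12, -4, 1, 8, 9, 11, 18, 21, 28, 30]
Old median = 10
Insert x = 33
Old length even (10). Middle pair: indices 4,5 = 9,11.
New length odd (11). New median = single middle element.
x = 33: 10 elements are < x, 0 elements are > x.
New sorted list: [-12, -4, 1, 8, 9, 11, 18, 21, 28, 30, 33]
New median = 11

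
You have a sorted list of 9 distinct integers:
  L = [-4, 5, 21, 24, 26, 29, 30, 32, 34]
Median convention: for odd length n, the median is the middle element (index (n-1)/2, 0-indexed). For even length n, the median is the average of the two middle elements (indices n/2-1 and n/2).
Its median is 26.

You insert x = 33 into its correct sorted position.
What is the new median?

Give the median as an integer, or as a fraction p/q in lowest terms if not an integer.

Old list (sorted, length 9): [-4, 5, 21, 24, 26, 29, 30, 32, 34]
Old median = 26
Insert x = 33
Old length odd (9). Middle was index 4 = 26.
New length even (10). New median = avg of two middle elements.
x = 33: 8 elements are < x, 1 elements are > x.
New sorted list: [-4, 5, 21, 24, 26, 29, 30, 32, 33, 34]
New median = 55/2

Answer: 55/2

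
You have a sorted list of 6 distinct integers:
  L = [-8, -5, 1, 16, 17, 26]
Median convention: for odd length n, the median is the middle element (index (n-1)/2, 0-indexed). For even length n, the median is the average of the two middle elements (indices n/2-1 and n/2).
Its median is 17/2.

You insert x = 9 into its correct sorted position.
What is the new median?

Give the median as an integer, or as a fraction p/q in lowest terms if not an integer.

Answer: 9

Derivation:
Old list (sorted, length 6): [-8, -5, 1, 16, 17, 26]
Old median = 17/2
Insert x = 9
Old length even (6). Middle pair: indices 2,3 = 1,16.
New length odd (7). New median = single middle element.
x = 9: 3 elements are < x, 3 elements are > x.
New sorted list: [-8, -5, 1, 9, 16, 17, 26]
New median = 9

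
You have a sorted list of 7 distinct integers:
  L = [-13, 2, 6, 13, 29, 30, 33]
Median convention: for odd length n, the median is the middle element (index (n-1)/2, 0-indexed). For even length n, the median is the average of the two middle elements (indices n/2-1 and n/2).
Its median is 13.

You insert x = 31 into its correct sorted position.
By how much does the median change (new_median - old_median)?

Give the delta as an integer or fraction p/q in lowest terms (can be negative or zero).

Answer: 8

Derivation:
Old median = 13
After inserting x = 31: new sorted = [-13, 2, 6, 13, 29, 30, 31, 33]
New median = 21
Delta = 21 - 13 = 8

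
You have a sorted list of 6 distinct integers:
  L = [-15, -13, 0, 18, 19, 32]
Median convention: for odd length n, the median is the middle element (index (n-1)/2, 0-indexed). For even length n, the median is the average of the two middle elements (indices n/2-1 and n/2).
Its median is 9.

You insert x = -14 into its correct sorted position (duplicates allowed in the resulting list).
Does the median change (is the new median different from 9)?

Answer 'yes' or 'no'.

Old median = 9
Insert x = -14
New median = 0
Changed? yes

Answer: yes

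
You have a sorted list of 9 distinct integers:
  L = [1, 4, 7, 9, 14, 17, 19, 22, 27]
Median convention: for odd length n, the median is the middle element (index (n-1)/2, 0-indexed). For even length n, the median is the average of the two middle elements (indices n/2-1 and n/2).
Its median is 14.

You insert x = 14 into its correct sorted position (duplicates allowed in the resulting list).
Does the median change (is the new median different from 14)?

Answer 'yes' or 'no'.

Answer: no

Derivation:
Old median = 14
Insert x = 14
New median = 14
Changed? no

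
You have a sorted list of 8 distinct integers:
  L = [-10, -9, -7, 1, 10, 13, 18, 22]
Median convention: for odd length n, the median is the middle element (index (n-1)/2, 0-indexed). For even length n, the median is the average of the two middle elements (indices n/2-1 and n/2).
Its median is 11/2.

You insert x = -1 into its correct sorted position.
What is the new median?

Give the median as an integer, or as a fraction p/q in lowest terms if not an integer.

Old list (sorted, length 8): [-10, -9, -7, 1, 10, 13, 18, 22]
Old median = 11/2
Insert x = -1
Old length even (8). Middle pair: indices 3,4 = 1,10.
New length odd (9). New median = single middle element.
x = -1: 3 elements are < x, 5 elements are > x.
New sorted list: [-10, -9, -7, -1, 1, 10, 13, 18, 22]
New median = 1

Answer: 1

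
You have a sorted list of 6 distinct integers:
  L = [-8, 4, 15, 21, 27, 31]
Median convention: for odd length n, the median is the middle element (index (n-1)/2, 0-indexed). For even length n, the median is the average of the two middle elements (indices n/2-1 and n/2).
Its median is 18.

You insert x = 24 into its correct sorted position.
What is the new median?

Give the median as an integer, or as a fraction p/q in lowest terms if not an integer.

Answer: 21

Derivation:
Old list (sorted, length 6): [-8, 4, 15, 21, 27, 31]
Old median = 18
Insert x = 24
Old length even (6). Middle pair: indices 2,3 = 15,21.
New length odd (7). New median = single middle element.
x = 24: 4 elements are < x, 2 elements are > x.
New sorted list: [-8, 4, 15, 21, 24, 27, 31]
New median = 21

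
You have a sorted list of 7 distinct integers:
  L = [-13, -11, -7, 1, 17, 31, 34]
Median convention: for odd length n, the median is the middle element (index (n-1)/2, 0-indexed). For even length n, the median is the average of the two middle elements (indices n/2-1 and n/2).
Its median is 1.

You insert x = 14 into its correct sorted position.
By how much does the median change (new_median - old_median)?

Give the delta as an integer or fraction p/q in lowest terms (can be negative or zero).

Answer: 13/2

Derivation:
Old median = 1
After inserting x = 14: new sorted = [-13, -11, -7, 1, 14, 17, 31, 34]
New median = 15/2
Delta = 15/2 - 1 = 13/2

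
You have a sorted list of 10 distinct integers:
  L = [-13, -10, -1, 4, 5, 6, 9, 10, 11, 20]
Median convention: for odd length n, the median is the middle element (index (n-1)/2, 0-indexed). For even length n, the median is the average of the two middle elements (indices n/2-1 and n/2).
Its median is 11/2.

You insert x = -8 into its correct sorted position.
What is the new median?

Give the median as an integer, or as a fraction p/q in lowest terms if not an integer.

Answer: 5

Derivation:
Old list (sorted, length 10): [-13, -10, -1, 4, 5, 6, 9, 10, 11, 20]
Old median = 11/2
Insert x = -8
Old length even (10). Middle pair: indices 4,5 = 5,6.
New length odd (11). New median = single middle element.
x = -8: 2 elements are < x, 8 elements are > x.
New sorted list: [-13, -10, -8, -1, 4, 5, 6, 9, 10, 11, 20]
New median = 5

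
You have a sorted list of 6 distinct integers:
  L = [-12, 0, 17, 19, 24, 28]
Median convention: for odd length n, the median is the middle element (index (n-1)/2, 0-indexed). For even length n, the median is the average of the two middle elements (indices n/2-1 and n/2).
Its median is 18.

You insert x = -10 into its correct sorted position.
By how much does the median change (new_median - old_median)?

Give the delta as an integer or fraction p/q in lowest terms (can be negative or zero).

Answer: -1

Derivation:
Old median = 18
After inserting x = -10: new sorted = [-12, -10, 0, 17, 19, 24, 28]
New median = 17
Delta = 17 - 18 = -1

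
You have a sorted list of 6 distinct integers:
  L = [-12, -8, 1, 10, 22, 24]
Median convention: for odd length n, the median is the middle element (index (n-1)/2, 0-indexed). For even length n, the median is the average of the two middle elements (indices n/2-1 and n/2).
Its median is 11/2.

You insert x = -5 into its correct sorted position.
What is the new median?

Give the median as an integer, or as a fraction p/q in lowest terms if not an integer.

Old list (sorted, length 6): [-12, -8, 1, 10, 22, 24]
Old median = 11/2
Insert x = -5
Old length even (6). Middle pair: indices 2,3 = 1,10.
New length odd (7). New median = single middle element.
x = -5: 2 elements are < x, 4 elements are > x.
New sorted list: [-12, -8, -5, 1, 10, 22, 24]
New median = 1

Answer: 1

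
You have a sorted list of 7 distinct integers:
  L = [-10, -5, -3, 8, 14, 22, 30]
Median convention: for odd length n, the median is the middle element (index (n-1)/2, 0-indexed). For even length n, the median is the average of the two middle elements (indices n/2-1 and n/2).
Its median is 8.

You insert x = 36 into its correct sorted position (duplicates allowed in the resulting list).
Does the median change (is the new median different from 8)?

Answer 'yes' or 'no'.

Answer: yes

Derivation:
Old median = 8
Insert x = 36
New median = 11
Changed? yes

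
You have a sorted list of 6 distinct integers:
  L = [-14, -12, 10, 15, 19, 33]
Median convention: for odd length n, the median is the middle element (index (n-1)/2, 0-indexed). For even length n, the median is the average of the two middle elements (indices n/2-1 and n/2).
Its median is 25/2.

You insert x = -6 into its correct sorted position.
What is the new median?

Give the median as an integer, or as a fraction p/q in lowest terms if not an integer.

Answer: 10

Derivation:
Old list (sorted, length 6): [-14, -12, 10, 15, 19, 33]
Old median = 25/2
Insert x = -6
Old length even (6). Middle pair: indices 2,3 = 10,15.
New length odd (7). New median = single middle element.
x = -6: 2 elements are < x, 4 elements are > x.
New sorted list: [-14, -12, -6, 10, 15, 19, 33]
New median = 10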